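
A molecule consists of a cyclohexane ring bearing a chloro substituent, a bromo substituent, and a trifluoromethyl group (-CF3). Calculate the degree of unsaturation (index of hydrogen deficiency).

Atom tally by fragment:
  cyclohexane ring core → C:6 H:12
  (− 3 ring H displaced by substituents)
  + Cl → Cl:1
  + Br → Br:1
  + CF3 → C:1 F:3
Element totals:
  C: 7
  H: 9
  Br: 1
  Cl: 1
  F: 3
Molecular formula: C7H9BrClF3.
DoU = (2C + 2 + N − H − X) / 2 = (2·7 + 2 + 0 − 9 − 5) / 2 = 1.

1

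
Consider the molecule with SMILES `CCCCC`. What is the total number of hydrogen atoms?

12

Atom tally by fragment:
  CH3 → C:1 H:3
  CH2 → C:1 H:2
  CH2 → C:1 H:2
  CH2 → C:1 H:2
  CH3 → C:1 H:3
Element totals:
  C: 5
  H: 12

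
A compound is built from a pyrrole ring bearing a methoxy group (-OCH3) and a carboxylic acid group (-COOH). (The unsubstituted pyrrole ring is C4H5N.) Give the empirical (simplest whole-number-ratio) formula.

Atom tally by fragment:
  pyrrole ring core → C:4 H:5 N:1
  (− 2 ring H displaced by substituents)
  + OCH3 → C:1 H:3 O:1
  + COOH → C:1 H:1 O:2
Element totals:
  C: 6
  H: 7
  N: 1
  O: 3
Molecular formula: C6H7NO3.
gcd of subscripts (6, 7, 1, 3) = 1, so the empirical formula equals the molecular formula.

C6H7NO3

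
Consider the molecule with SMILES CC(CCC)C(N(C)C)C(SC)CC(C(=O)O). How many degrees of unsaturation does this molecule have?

Atom tally by fragment:
  CH3 → C:1 H:3
  CH(CH2CH2CH3) → C:4 H:8
  CH(N(CH3)2) → C:3 H:7 N:1
  CH(SCH3) → C:2 H:4 S:1
  CH2 → C:1 H:2
  CH2COOH → C:2 H:3 O:2
Element totals:
  C: 13
  H: 27
  N: 1
  O: 2
  S: 1
Molecular formula: C13H27NO2S.
DoU = (2C + 2 + N − H − X) / 2 = (2·13 + 2 + 1 − 27 − 0) / 2 = 1.

1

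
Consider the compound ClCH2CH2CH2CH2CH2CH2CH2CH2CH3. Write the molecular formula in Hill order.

C9H19Cl

Atom tally by fragment:
  ClCH2 → C:1 H:2 Cl:1
  CH2 → C:1 H:2
  CH2 → C:1 H:2
  CH2 → C:1 H:2
  CH2 → C:1 H:2
  CH2 → C:1 H:2
  CH2 → C:1 H:2
  CH2 → C:1 H:2
  CH3 → C:1 H:3
Element totals:
  C: 9
  H: 19
  Cl: 1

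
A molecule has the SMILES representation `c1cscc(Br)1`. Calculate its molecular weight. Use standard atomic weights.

163.03 g/mol

Atom tally by fragment:
  thiophene ring core → C:4 H:4 S:1
  (− 1 ring H displaced by substituents)
  + Br → Br:1
Element totals:
  C: 4
  H: 3
  Br: 1
  S: 1
Molecular formula: C4H3BrS.
  M = 4(12.011) + 3(1.008) + 79.904 + 32.06
    = 48.044 + 3.024 + 79.904 + 32.060 = 163.032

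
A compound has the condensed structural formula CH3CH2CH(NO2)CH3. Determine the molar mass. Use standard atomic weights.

Element totals:
  C: 4
  H: 9
  N: 1
  O: 2
Molecular formula: C4H9NO2.
  M = 4(12.011) + 9(1.008) + 14.007 + 2(15.999)
    = 48.044 + 9.072 + 14.007 + 31.998 = 103.121

103.12 g/mol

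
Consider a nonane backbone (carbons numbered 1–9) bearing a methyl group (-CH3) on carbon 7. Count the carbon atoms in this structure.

10

Atom tally by fragment:
  CH3 → C:1 H:3
  CH2 → C:1 H:2
  CH2 → C:1 H:2
  CH2 → C:1 H:2
  CH2 → C:1 H:2
  CH2 → C:1 H:2
  CH(CH3) → C:2 H:4
  CH2 → C:1 H:2
  CH3 → C:1 H:3
Element totals:
  C: 10
  H: 22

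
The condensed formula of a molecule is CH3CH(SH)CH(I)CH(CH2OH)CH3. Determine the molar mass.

Atom tally by fragment:
  CH3 → C:1 H:3
  CH(SH) → C:1 H:2 S:1
  CH(I) → C:1 H:1 I:1
  CH(CH2OH) → C:2 H:4 O:1
  CH3 → C:1 H:3
Element totals:
  C: 6
  H: 13
  I: 1
  O: 1
  S: 1
Molecular formula: C6H13IOS.
  M = 6(12.011) + 13(1.008) + 126.904 + 15.999 + 32.06
    = 72.066 + 13.104 + 126.904 + 15.999 + 32.060 = 260.133

260.13 g/mol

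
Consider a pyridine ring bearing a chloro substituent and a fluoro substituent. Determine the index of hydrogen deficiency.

Atom tally by fragment:
  pyridine ring core → C:5 H:5 N:1
  (− 2 ring H displaced by substituents)
  + Cl → Cl:1
  + F → F:1
Element totals:
  C: 5
  H: 3
  Cl: 1
  F: 1
  N: 1
Molecular formula: C5H3ClFN.
DoU = (2C + 2 + N − H − X) / 2 = (2·5 + 2 + 1 − 3 − 2) / 2 = 4.

4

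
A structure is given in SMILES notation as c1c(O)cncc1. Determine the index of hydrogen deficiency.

Atom tally by fragment:
  pyridine ring core → C:5 H:5 N:1
  (− 1 ring H displaced by substituents)
  + OH → O:1 H:1
Element totals:
  C: 5
  H: 5
  N: 1
  O: 1
Molecular formula: C5H5NO.
DoU = (2C + 2 + N − H − X) / 2 = (2·5 + 2 + 1 − 5 − 0) / 2 = 4.

4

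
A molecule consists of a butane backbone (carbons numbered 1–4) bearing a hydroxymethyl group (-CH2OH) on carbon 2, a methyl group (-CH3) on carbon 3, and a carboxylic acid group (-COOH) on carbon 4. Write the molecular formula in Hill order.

C7H14O3

Atom tally by fragment:
  CH3 → C:1 H:3
  CH(CH2OH) → C:2 H:4 O:1
  CH(CH3) → C:2 H:4
  CH2COOH → C:2 H:3 O:2
Element totals:
  C: 7
  H: 14
  O: 3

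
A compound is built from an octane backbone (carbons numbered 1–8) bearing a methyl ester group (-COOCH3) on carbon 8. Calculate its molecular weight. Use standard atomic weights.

172.27 g/mol

Atom tally by fragment:
  CH3 → C:1 H:3
  CH2 → C:1 H:2
  CH2 → C:1 H:2
  CH2 → C:1 H:2
  CH2 → C:1 H:2
  CH2 → C:1 H:2
  CH2 → C:1 H:2
  CH2COOCH3 → C:3 H:5 O:2
Element totals:
  C: 10
  H: 20
  O: 2
Molecular formula: C10H20O2.
  M = 10(12.011) + 20(1.008) + 2(15.999)
    = 120.110 + 20.160 + 31.998 = 172.268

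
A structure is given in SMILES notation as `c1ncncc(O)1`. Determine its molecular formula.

Atom tally by fragment:
  pyrimidine ring core → C:4 H:4 N:2
  (− 1 ring H displaced by substituents)
  + OH → O:1 H:1
Element totals:
  C: 4
  H: 4
  N: 2
  O: 1

C4H4N2O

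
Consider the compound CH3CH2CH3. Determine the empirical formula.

C3H8

Atom tally by fragment:
  CH3 → C:1 H:3
  CH2 → C:1 H:2
  CH3 → C:1 H:3
Element totals:
  C: 3
  H: 8
Molecular formula: C3H8.
gcd of subscripts (3, 8) = 1, so the empirical formula equals the molecular formula.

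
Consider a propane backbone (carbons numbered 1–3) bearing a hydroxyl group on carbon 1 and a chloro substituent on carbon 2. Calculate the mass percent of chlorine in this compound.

37.50%

Atom tally by fragment:
  HOCH2 → C:1 H:3 O:1
  CH(Cl) → C:1 H:1 Cl:1
  CH3 → C:1 H:3
Element totals:
  C: 3
  H: 7
  Cl: 1
  O: 1
Molecular formula: C3H7ClO.
Molar mass = 94.538 g/mol.
Mass from Cl: 1 × 35.45 = 35.450 g/mol.
%Cl = 35.450 / 94.538 × 100 = 37.50%.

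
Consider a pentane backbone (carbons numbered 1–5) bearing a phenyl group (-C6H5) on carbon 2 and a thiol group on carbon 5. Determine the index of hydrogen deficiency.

Atom tally by fragment:
  CH3 → C:1 H:3
  CH(C6H5) → C:7 H:6
  CH2 → C:1 H:2
  CH2 → C:1 H:2
  CH2SH → C:1 H:3 S:1
Element totals:
  C: 11
  H: 16
  S: 1
Molecular formula: C11H16S.
DoU = (2C + 2 + N − H − X) / 2 = (2·11 + 2 + 0 − 16 − 0) / 2 = 4.

4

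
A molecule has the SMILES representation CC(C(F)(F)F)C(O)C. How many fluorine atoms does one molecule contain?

3

Atom tally by fragment:
  CH3 → C:1 H:3
  CH(CF3) → C:2 H:1 F:3
  CH(OH) → C:1 H:2 O:1
  CH3 → C:1 H:3
Element totals:
  C: 5
  H: 9
  F: 3
  O: 1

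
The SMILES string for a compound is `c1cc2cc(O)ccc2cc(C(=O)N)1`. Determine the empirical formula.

Atom tally by fragment:
  naphthalene ring system core → C:10 H:8
  (− 2 ring H displaced by substituents)
  + OH → O:1 H:1
  + CONH2 → C:1 H:2 O:1 N:1
Element totals:
  C: 11
  H: 9
  N: 1
  O: 2
Molecular formula: C11H9NO2.
gcd of subscripts (11, 9, 1, 2) = 1, so the empirical formula equals the molecular formula.

C11H9NO2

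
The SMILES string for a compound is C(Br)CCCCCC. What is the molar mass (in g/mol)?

Atom tally by fragment:
  BrCH2 → C:1 H:2 Br:1
  CH2 → C:1 H:2
  CH2 → C:1 H:2
  CH2 → C:1 H:2
  CH2 → C:1 H:2
  CH2 → C:1 H:2
  CH3 → C:1 H:3
Element totals:
  C: 7
  H: 15
  Br: 1
Molecular formula: C7H15Br.
  M = 7(12.011) + 15(1.008) + 79.904
    = 84.077 + 15.120 + 79.904 = 179.101

179.10 g/mol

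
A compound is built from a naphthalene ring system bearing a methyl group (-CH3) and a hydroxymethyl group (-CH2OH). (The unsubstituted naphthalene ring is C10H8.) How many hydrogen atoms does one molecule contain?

12

Atom tally by fragment:
  naphthalene ring system core → C:10 H:8
  (− 2 ring H displaced by substituents)
  + CH3 → C:1 H:3
  + CH2OH → C:1 H:3 O:1
Element totals:
  C: 12
  H: 12
  O: 1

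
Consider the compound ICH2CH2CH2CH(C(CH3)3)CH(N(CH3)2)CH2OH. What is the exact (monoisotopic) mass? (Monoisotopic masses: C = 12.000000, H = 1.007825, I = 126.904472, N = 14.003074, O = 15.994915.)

Atom tally by fragment:
  ICH2 → C:1 H:2 I:1
  CH2 → C:1 H:2
  CH2 → C:1 H:2
  CH(C(CH3)3) → C:5 H:10
  CH(N(CH3)2) → C:3 H:7 N:1
  CH2OH → C:1 H:3 O:1
Element totals:
  C: 12
  H: 26
  I: 1
  N: 1
  O: 1
Molecular formula: C12H26INO.
  M = 12(12.0) + 26(1.007825) + 126.904472 + 14.003074 + 15.994915
    = 144.000000 + 26.203450 + 126.904472 + 14.003074 + 15.994915 = 327.105911

327.1059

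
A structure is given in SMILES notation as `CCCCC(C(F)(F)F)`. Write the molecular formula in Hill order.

C6H11F3

Atom tally by fragment:
  CH3 → C:1 H:3
  CH2 → C:1 H:2
  CH2 → C:1 H:2
  CH2 → C:1 H:2
  CH2CF3 → C:2 H:2 F:3
Element totals:
  C: 6
  H: 11
  F: 3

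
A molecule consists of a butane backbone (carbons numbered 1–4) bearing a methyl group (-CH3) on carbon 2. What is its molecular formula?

Atom tally by fragment:
  CH3 → C:1 H:3
  CH(CH3) → C:2 H:4
  CH2 → C:1 H:2
  CH3 → C:1 H:3
Element totals:
  C: 5
  H: 12

C5H12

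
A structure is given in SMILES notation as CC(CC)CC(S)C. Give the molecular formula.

C7H16S

Atom tally by fragment:
  CH3 → C:1 H:3
  CH(C2H5) → C:3 H:6
  CH2 → C:1 H:2
  CH(SH) → C:1 H:2 S:1
  CH3 → C:1 H:3
Element totals:
  C: 7
  H: 16
  S: 1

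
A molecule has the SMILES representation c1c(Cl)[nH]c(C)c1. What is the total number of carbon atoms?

5

Atom tally by fragment:
  pyrrole ring core → C:4 H:5 N:1
  (− 2 ring H displaced by substituents)
  + Cl → Cl:1
  + CH3 → C:1 H:3
Element totals:
  C: 5
  H: 6
  Cl: 1
  N: 1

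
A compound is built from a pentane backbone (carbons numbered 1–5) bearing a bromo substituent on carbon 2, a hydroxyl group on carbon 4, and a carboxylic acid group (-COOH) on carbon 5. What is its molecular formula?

Atom tally by fragment:
  CH3 → C:1 H:3
  CH(Br) → C:1 H:1 Br:1
  CH2 → C:1 H:2
  CH(OH) → C:1 H:2 O:1
  CH2COOH → C:2 H:3 O:2
Element totals:
  C: 6
  H: 11
  Br: 1
  O: 3

C6H11BrO3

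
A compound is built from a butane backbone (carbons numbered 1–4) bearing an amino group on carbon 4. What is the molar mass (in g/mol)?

Atom tally by fragment:
  CH3 → C:1 H:3
  CH2 → C:1 H:2
  CH2 → C:1 H:2
  CH2NH2 → C:1 H:4 N:1
Element totals:
  C: 4
  H: 11
  N: 1
Molecular formula: C4H11N.
  M = 4(12.011) + 11(1.008) + 14.007
    = 48.044 + 11.088 + 14.007 = 73.139

73.14 g/mol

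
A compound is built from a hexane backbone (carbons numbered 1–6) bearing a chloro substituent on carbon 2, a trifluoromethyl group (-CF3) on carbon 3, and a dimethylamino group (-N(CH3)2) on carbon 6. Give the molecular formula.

C9H17ClF3N

Atom tally by fragment:
  CH3 → C:1 H:3
  CH(Cl) → C:1 H:1 Cl:1
  CH(CF3) → C:2 H:1 F:3
  CH2 → C:1 H:2
  CH2 → C:1 H:2
  CH2N(CH3)2 → C:3 H:8 N:1
Element totals:
  C: 9
  H: 17
  Cl: 1
  F: 3
  N: 1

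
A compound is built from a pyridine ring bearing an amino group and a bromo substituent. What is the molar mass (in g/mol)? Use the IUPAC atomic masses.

Atom tally by fragment:
  pyridine ring core → C:5 H:5 N:1
  (− 2 ring H displaced by substituents)
  + NH2 → N:1 H:2
  + Br → Br:1
Element totals:
  C: 5
  H: 5
  Br: 1
  N: 2
Molecular formula: C5H5BrN2.
  M = 5(12.011) + 5(1.008) + 79.904 + 2(14.007)
    = 60.055 + 5.040 + 79.904 + 28.014 = 173.013

173.01 g/mol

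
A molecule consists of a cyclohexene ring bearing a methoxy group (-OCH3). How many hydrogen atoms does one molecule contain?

Atom tally by fragment:
  cyclohexene ring core → C:6 H:10
  (− 1 ring H displaced by substituents)
  + OCH3 → C:1 H:3 O:1
Element totals:
  C: 7
  H: 12
  O: 1

12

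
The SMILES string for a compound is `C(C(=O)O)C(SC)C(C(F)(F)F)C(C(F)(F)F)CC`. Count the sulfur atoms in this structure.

1

Atom tally by fragment:
  HOOCCH2 → C:2 H:3 O:2
  CH(SCH3) → C:2 H:4 S:1
  CH(CF3) → C:2 H:1 F:3
  CH(CF3) → C:2 H:1 F:3
  CH2 → C:1 H:2
  CH3 → C:1 H:3
Element totals:
  C: 10
  H: 14
  F: 6
  O: 2
  S: 1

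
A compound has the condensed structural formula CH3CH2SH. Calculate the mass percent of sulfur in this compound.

51.60%

Atom tally by fragment:
  CH3 → C:1 H:3
  CH2SH → C:1 H:3 S:1
Element totals:
  C: 2
  H: 6
  S: 1
Molecular formula: C2H6S.
Molar mass = 62.130 g/mol.
Mass from S: 1 × 32.06 = 32.060 g/mol.
%S = 32.060 / 62.130 × 100 = 51.60%.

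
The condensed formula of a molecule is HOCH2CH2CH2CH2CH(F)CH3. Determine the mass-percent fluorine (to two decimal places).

15.81%

Element totals:
  C: 6
  H: 13
  F: 1
  O: 1
Molecular formula: C6H13FO.
Molar mass = 120.167 g/mol.
Mass from F: 1 × 18.998 = 18.998 g/mol.
%F = 18.998 / 120.167 × 100 = 15.81%.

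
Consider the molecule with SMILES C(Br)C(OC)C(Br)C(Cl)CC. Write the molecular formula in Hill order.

C7H13Br2ClO

Atom tally by fragment:
  BrCH2 → C:1 H:2 Br:1
  CH(OCH3) → C:2 H:4 O:1
  CH(Br) → C:1 H:1 Br:1
  CH(Cl) → C:1 H:1 Cl:1
  CH2 → C:1 H:2
  CH3 → C:1 H:3
Element totals:
  C: 7
  H: 13
  Br: 2
  Cl: 1
  O: 1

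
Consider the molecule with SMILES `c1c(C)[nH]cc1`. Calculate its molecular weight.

81.12 g/mol

Atom tally by fragment:
  pyrrole ring core → C:4 H:5 N:1
  (− 1 ring H displaced by substituents)
  + CH3 → C:1 H:3
Element totals:
  C: 5
  H: 7
  N: 1
Molecular formula: C5H7N.
  M = 5(12.011) + 7(1.008) + 14.007
    = 60.055 + 7.056 + 14.007 = 81.118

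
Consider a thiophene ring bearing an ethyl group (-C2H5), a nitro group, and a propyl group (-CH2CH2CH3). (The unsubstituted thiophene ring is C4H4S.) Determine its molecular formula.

Atom tally by fragment:
  thiophene ring core → C:4 H:4 S:1
  (− 3 ring H displaced by substituents)
  + C2H5 → C:2 H:5
  + NO2 → N:1 O:2
  + CH2CH2CH3 → C:3 H:7
Element totals:
  C: 9
  H: 13
  N: 1
  O: 2
  S: 1

C9H13NO2S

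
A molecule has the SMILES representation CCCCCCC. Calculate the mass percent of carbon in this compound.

Atom tally by fragment:
  CH3 → C:1 H:3
  CH2 → C:1 H:2
  CH2 → C:1 H:2
  CH2 → C:1 H:2
  CH2 → C:1 H:2
  CH2 → C:1 H:2
  CH3 → C:1 H:3
Element totals:
  C: 7
  H: 16
Molecular formula: C7H16.
Molar mass = 100.205 g/mol.
Mass from C: 7 × 12.011 = 84.077 g/mol.
%C = 84.077 / 100.205 × 100 = 83.90%.

83.90%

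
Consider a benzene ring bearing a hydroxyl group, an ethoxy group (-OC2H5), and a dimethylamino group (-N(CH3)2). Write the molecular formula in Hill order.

Atom tally by fragment:
  benzene ring core → C:6 H:6
  (− 3 ring H displaced by substituents)
  + OH → O:1 H:1
  + OC2H5 → C:2 H:5 O:1
  + N(CH3)2 → N:1 C:2 H:6
Element totals:
  C: 10
  H: 15
  N: 1
  O: 2

C10H15NO2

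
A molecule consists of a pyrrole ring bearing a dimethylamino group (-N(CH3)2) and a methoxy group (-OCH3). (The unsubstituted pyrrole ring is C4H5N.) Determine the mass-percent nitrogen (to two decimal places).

Atom tally by fragment:
  pyrrole ring core → C:4 H:5 N:1
  (− 2 ring H displaced by substituents)
  + N(CH3)2 → N:1 C:2 H:6
  + OCH3 → C:1 H:3 O:1
Element totals:
  C: 7
  H: 12
  N: 2
  O: 1
Molecular formula: C7H12N2O.
Molar mass = 140.186 g/mol.
Mass from N: 2 × 14.007 = 28.014 g/mol.
%N = 28.014 / 140.186 × 100 = 19.98%.

19.98%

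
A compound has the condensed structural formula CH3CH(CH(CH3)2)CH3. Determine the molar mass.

86.18 g/mol

Element totals:
  C: 6
  H: 14
Molecular formula: C6H14.
  M = 6(12.011) + 14(1.008)
    = 72.066 + 14.112 = 86.178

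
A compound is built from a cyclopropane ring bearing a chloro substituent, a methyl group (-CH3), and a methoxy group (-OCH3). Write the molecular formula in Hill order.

C5H9ClO

Atom tally by fragment:
  cyclopropane ring core → C:3 H:6
  (− 3 ring H displaced by substituents)
  + Cl → Cl:1
  + CH3 → C:1 H:3
  + OCH3 → C:1 H:3 O:1
Element totals:
  C: 5
  H: 9
  Cl: 1
  O: 1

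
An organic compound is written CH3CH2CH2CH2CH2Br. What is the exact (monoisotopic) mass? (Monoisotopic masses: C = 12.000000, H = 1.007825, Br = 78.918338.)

150.0044

Atom tally by fragment:
  CH3 → C:1 H:3
  CH2 → C:1 H:2
  CH2 → C:1 H:2
  CH2 → C:1 H:2
  CH2Br → C:1 H:2 Br:1
Element totals:
  C: 5
  H: 11
  Br: 1
Molecular formula: C5H11Br.
  M = 5(12.0) + 11(1.007825) + 78.918338
    = 60.000000 + 11.086075 + 78.918338 = 150.004413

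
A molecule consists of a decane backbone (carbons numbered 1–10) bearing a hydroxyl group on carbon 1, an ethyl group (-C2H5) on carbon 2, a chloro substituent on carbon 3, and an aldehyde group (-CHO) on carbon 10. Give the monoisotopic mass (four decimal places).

248.1543

Atom tally by fragment:
  HOCH2 → C:1 H:3 O:1
  CH(C2H5) → C:3 H:6
  CH(Cl) → C:1 H:1 Cl:1
  CH2 → C:1 H:2
  CH2 → C:1 H:2
  CH2 → C:1 H:2
  CH2 → C:1 H:2
  CH2 → C:1 H:2
  CH2 → C:1 H:2
  CH2CHO → C:2 H:3 O:1
Element totals:
  C: 13
  H: 25
  Cl: 1
  O: 2
Molecular formula: C13H25ClO2.
  M = 13(12.0) + 25(1.007825) + 34.968853 + 2(15.994915)
    = 156.000000 + 25.195625 + 34.968853 + 31.989830 = 248.154308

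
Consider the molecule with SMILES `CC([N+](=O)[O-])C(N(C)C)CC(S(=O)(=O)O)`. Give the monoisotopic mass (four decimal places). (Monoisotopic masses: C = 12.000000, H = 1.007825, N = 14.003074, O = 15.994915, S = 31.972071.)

240.0780

Atom tally by fragment:
  CH3 → C:1 H:3
  CH(NO2) → C:1 H:1 N:1 O:2
  CH(N(CH3)2) → C:3 H:7 N:1
  CH2 → C:1 H:2
  CH2SO3H → C:1 H:3 S:1 O:3
Element totals:
  C: 7
  H: 16
  N: 2
  O: 5
  S: 1
Molecular formula: C7H16N2O5S.
  M = 7(12.0) + 16(1.007825) + 2(14.003074) + 5(15.994915) + 31.972071
    = 84.000000 + 16.125200 + 28.006148 + 79.974575 + 31.972071 = 240.077994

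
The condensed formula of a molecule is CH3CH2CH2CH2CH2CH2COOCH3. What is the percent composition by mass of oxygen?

22.19%

Atom tally by fragment:
  CH3 → C:1 H:3
  CH2 → C:1 H:2
  CH2 → C:1 H:2
  CH2 → C:1 H:2
  CH2 → C:1 H:2
  CH2COOCH3 → C:3 H:5 O:2
Element totals:
  C: 8
  H: 16
  O: 2
Molecular formula: C8H16O2.
Molar mass = 144.214 g/mol.
Mass from O: 2 × 15.999 = 31.998 g/mol.
%O = 31.998 / 144.214 × 100 = 22.19%.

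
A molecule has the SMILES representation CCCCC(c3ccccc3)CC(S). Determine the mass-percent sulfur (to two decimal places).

Atom tally by fragment:
  CH3 → C:1 H:3
  CH2 → C:1 H:2
  CH2 → C:1 H:2
  CH2 → C:1 H:2
  CH(C6H5) → C:7 H:6
  CH2 → C:1 H:2
  CH2SH → C:1 H:3 S:1
Element totals:
  C: 13
  H: 20
  S: 1
Molecular formula: C13H20S.
Molar mass = 208.363 g/mol.
Mass from S: 1 × 32.06 = 32.060 g/mol.
%S = 32.060 / 208.363 × 100 = 15.39%.

15.39%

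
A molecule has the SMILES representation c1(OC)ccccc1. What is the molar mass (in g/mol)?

Atom tally by fragment:
  benzene ring core → C:6 H:6
  (− 1 ring H displaced by substituents)
  + OCH3 → C:1 H:3 O:1
Element totals:
  C: 7
  H: 8
  O: 1
Molecular formula: C7H8O.
  M = 7(12.011) + 8(1.008) + 15.999
    = 84.077 + 8.064 + 15.999 = 108.140

108.14 g/mol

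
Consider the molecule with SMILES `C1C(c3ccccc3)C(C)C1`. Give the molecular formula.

Atom tally by fragment:
  cyclobutane ring core → C:4 H:8
  (− 2 ring H displaced by substituents)
  + C6H5 → C:6 H:5
  + CH3 → C:1 H:3
Element totals:
  C: 11
  H: 14

C11H14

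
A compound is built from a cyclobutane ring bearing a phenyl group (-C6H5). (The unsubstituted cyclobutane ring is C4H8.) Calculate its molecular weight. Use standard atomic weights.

132.21 g/mol

Atom tally by fragment:
  cyclobutane ring core → C:4 H:8
  (− 1 ring H displaced by substituents)
  + C6H5 → C:6 H:5
Element totals:
  C: 10
  H: 12
Molecular formula: C10H12.
  M = 10(12.011) + 12(1.008)
    = 120.110 + 12.096 = 132.206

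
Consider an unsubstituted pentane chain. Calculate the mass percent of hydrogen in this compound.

16.76%

Atom tally by fragment:
  CH3 → C:1 H:3
  CH2 → C:1 H:2
  CH2 → C:1 H:2
  CH2 → C:1 H:2
  CH3 → C:1 H:3
Element totals:
  C: 5
  H: 12
Molecular formula: C5H12.
Molar mass = 72.151 g/mol.
Mass from H: 12 × 1.008 = 12.096 g/mol.
%H = 12.096 / 72.151 × 100 = 16.76%.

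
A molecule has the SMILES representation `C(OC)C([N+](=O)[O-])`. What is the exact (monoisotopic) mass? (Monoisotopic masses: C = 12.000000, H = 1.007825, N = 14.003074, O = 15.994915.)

Atom tally by fragment:
  CH3OCH2 → C:2 H:5 O:1
  CH2NO2 → C:1 H:2 N:1 O:2
Element totals:
  C: 3
  H: 7
  N: 1
  O: 3
Molecular formula: C3H7NO3.
  M = 3(12.0) + 7(1.007825) + 14.003074 + 3(15.994915)
    = 36.000000 + 7.054775 + 14.003074 + 47.984745 = 105.042594

105.0426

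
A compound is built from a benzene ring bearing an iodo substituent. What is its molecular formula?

C6H5I

Atom tally by fragment:
  benzene ring core → C:6 H:6
  (− 1 ring H displaced by substituents)
  + I → I:1
Element totals:
  C: 6
  H: 5
  I: 1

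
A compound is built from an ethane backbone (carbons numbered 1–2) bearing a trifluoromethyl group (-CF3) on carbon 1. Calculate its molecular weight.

Atom tally by fragment:
  F3CCH2 → C:2 H:2 F:3
  CH3 → C:1 H:3
Element totals:
  C: 3
  H: 5
  F: 3
Molecular formula: C3H5F3.
  M = 3(12.011) + 5(1.008) + 3(18.998)
    = 36.033 + 5.040 + 56.994 = 98.067

98.07 g/mol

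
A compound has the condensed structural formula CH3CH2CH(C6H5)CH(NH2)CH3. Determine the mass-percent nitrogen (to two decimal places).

8.58%

Element totals:
  C: 11
  H: 17
  N: 1
Molecular formula: C11H17N.
Molar mass = 163.264 g/mol.
Mass from N: 1 × 14.007 = 14.007 g/mol.
%N = 14.007 / 163.264 × 100 = 8.58%.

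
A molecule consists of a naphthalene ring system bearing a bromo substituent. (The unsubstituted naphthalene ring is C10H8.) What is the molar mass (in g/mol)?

Atom tally by fragment:
  naphthalene ring system core → C:10 H:8
  (− 1 ring H displaced by substituents)
  + Br → Br:1
Element totals:
  C: 10
  H: 7
  Br: 1
Molecular formula: C10H7Br.
  M = 10(12.011) + 7(1.008) + 79.904
    = 120.110 + 7.056 + 79.904 = 207.070

207.07 g/mol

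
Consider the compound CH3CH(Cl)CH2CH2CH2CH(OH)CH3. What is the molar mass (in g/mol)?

150.65 g/mol

Element totals:
  C: 7
  H: 15
  Cl: 1
  O: 1
Molecular formula: C7H15ClO.
  M = 7(12.011) + 15(1.008) + 35.45 + 15.999
    = 84.077 + 15.120 + 35.450 + 15.999 = 150.646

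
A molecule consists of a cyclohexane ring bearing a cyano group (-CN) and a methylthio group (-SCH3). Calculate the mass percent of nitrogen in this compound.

Atom tally by fragment:
  cyclohexane ring core → C:6 H:12
  (− 2 ring H displaced by substituents)
  + CN → C:1 N:1
  + SCH3 → C:1 H:3 S:1
Element totals:
  C: 8
  H: 13
  N: 1
  S: 1
Molecular formula: C8H13NS.
Molar mass = 155.259 g/mol.
Mass from N: 1 × 14.007 = 14.007 g/mol.
%N = 14.007 / 155.259 × 100 = 9.02%.

9.02%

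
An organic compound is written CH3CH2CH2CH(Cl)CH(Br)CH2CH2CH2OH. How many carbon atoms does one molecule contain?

Atom tally by fragment:
  CH3 → C:1 H:3
  CH2 → C:1 H:2
  CH2 → C:1 H:2
  CH(Cl) → C:1 H:1 Cl:1
  CH(Br) → C:1 H:1 Br:1
  CH2 → C:1 H:2
  CH2CH2OH → C:2 H:5 O:1
Element totals:
  C: 8
  H: 16
  Br: 1
  Cl: 1
  O: 1

8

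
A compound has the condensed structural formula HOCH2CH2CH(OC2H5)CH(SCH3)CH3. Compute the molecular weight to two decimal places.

178.29 g/mol

Element totals:
  C: 8
  H: 18
  O: 2
  S: 1
Molecular formula: C8H18O2S.
  M = 8(12.011) + 18(1.008) + 2(15.999) + 32.06
    = 96.088 + 18.144 + 31.998 + 32.060 = 178.290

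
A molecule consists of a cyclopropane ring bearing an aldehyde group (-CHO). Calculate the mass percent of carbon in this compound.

Atom tally by fragment:
  cyclopropane ring core → C:3 H:6
  (− 1 ring H displaced by substituents)
  + CHO → C:1 H:1 O:1
Element totals:
  C: 4
  H: 6
  O: 1
Molecular formula: C4H6O.
Molar mass = 70.091 g/mol.
Mass from C: 4 × 12.011 = 48.044 g/mol.
%C = 48.044 / 70.091 × 100 = 68.55%.

68.55%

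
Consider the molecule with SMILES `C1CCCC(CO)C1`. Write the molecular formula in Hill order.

Atom tally by fragment:
  cyclohexane ring core → C:6 H:12
  (− 1 ring H displaced by substituents)
  + CH2OH → C:1 H:3 O:1
Element totals:
  C: 7
  H: 14
  O: 1

C7H14O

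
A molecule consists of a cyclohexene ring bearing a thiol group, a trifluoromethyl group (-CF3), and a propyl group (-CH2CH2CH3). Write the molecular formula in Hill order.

Atom tally by fragment:
  cyclohexene ring core → C:6 H:10
  (− 3 ring H displaced by substituents)
  + SH → S:1 H:1
  + CF3 → C:1 F:3
  + CH2CH2CH3 → C:3 H:7
Element totals:
  C: 10
  H: 15
  F: 3
  S: 1

C10H15F3S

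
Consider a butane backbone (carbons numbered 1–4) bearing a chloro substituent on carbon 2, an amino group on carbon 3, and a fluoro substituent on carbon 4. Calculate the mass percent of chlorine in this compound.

28.23%

Atom tally by fragment:
  CH3 → C:1 H:3
  CH(Cl) → C:1 H:1 Cl:1
  CH(NH2) → C:1 H:3 N:1
  CH2F → C:1 H:2 F:1
Element totals:
  C: 4
  H: 9
  Cl: 1
  F: 1
  N: 1
Molecular formula: C4H9ClFN.
Molar mass = 125.571 g/mol.
Mass from Cl: 1 × 35.45 = 35.450 g/mol.
%Cl = 35.450 / 125.571 × 100 = 28.23%.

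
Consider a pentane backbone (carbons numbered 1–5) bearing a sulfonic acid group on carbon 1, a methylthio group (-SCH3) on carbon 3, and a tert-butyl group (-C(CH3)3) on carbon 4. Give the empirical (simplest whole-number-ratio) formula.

C10H22O3S2

Atom tally by fragment:
  HO3SCH2 → C:1 H:3 S:1 O:3
  CH2 → C:1 H:2
  CH(SCH3) → C:2 H:4 S:1
  CH(C(CH3)3) → C:5 H:10
  CH3 → C:1 H:3
Element totals:
  C: 10
  H: 22
  O: 3
  S: 2
Molecular formula: C10H22O3S2.
gcd of subscripts (10, 22, 3, 2) = 1, so the empirical formula equals the molecular formula.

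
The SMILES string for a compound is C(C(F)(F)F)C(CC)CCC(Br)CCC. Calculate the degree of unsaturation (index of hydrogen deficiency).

0

Atom tally by fragment:
  F3CCH2 → C:2 H:2 F:3
  CH(C2H5) → C:3 H:6
  CH2 → C:1 H:2
  CH2 → C:1 H:2
  CH(Br) → C:1 H:1 Br:1
  CH2 → C:1 H:2
  CH2 → C:1 H:2
  CH3 → C:1 H:3
Element totals:
  C: 11
  H: 20
  Br: 1
  F: 3
Molecular formula: C11H20BrF3.
DoU = (2C + 2 + N − H − X) / 2 = (2·11 + 2 + 0 − 20 − 4) / 2 = 0.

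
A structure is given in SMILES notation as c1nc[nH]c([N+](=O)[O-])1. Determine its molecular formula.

Atom tally by fragment:
  imidazole ring core → C:3 H:4 N:2
  (− 1 ring H displaced by substituents)
  + NO2 → N:1 O:2
Element totals:
  C: 3
  H: 3
  N: 3
  O: 2

C3H3N3O2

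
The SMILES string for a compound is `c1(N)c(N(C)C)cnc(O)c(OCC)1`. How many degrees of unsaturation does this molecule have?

Atom tally by fragment:
  pyridine ring core → C:5 H:5 N:1
  (− 4 ring H displaced by substituents)
  + NH2 → N:1 H:2
  + N(CH3)2 → N:1 C:2 H:6
  + OH → O:1 H:1
  + OC2H5 → C:2 H:5 O:1
Element totals:
  C: 9
  H: 15
  N: 3
  O: 2
Molecular formula: C9H15N3O2.
DoU = (2C + 2 + N − H − X) / 2 = (2·9 + 2 + 3 − 15 − 0) / 2 = 4.

4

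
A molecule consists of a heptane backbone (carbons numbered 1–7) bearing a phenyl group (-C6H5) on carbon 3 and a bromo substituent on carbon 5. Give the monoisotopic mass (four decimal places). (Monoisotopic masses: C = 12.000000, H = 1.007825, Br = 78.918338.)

Atom tally by fragment:
  CH3 → C:1 H:3
  CH2 → C:1 H:2
  CH(C6H5) → C:7 H:6
  CH2 → C:1 H:2
  CH(Br) → C:1 H:1 Br:1
  CH2 → C:1 H:2
  CH3 → C:1 H:3
Element totals:
  C: 13
  H: 19
  Br: 1
Molecular formula: C13H19Br.
  M = 13(12.0) + 19(1.007825) + 78.918338
    = 156.000000 + 19.148675 + 78.918338 = 254.067013

254.0670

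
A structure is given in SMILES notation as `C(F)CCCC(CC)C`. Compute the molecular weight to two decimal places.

132.22 g/mol

Atom tally by fragment:
  FCH2 → C:1 H:2 F:1
  CH2 → C:1 H:2
  CH2 → C:1 H:2
  CH2 → C:1 H:2
  CH(C2H5) → C:3 H:6
  CH3 → C:1 H:3
Element totals:
  C: 8
  H: 17
  F: 1
Molecular formula: C8H17F.
  M = 8(12.011) + 17(1.008) + 18.998
    = 96.088 + 17.136 + 18.998 = 132.222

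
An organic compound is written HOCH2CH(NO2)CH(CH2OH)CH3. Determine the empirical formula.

C5H11NO4

Atom tally by fragment:
  HOCH2 → C:1 H:3 O:1
  CH(NO2) → C:1 H:1 N:1 O:2
  CH(CH2OH) → C:2 H:4 O:1
  CH3 → C:1 H:3
Element totals:
  C: 5
  H: 11
  N: 1
  O: 4
Molecular formula: C5H11NO4.
gcd of subscripts (5, 11, 1, 4) = 1, so the empirical formula equals the molecular formula.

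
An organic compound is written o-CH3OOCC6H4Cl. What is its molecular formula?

Atom tally by fragment:
  benzene ring core → C:6 H:6
  (− 2 ring H displaced by substituents)
  + COOCH3 → C:2 H:3 O:2
  + Cl → Cl:1
Element totals:
  C: 8
  H: 7
  Cl: 1
  O: 2

C8H7ClO2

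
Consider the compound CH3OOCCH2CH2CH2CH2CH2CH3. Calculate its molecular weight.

Element totals:
  C: 8
  H: 16
  O: 2
Molecular formula: C8H16O2.
  M = 8(12.011) + 16(1.008) + 2(15.999)
    = 96.088 + 16.128 + 31.998 = 144.214

144.21 g/mol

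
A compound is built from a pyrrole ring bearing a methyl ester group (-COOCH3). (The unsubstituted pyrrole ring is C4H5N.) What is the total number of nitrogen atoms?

1

Atom tally by fragment:
  pyrrole ring core → C:4 H:5 N:1
  (− 1 ring H displaced by substituents)
  + COOCH3 → C:2 H:3 O:2
Element totals:
  C: 6
  H: 7
  N: 1
  O: 2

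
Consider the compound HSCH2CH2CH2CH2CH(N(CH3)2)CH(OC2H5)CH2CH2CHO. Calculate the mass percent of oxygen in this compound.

Atom tally by fragment:
  HSCH2 → C:1 H:3 S:1
  CH2 → C:1 H:2
  CH2 → C:1 H:2
  CH2 → C:1 H:2
  CH(N(CH3)2) → C:3 H:7 N:1
  CH(OC2H5) → C:3 H:6 O:1
  CH2 → C:1 H:2
  CH2CHO → C:2 H:3 O:1
Element totals:
  C: 13
  H: 27
  N: 1
  O: 2
  S: 1
Molecular formula: C13H27NO2S.
Molar mass = 261.424 g/mol.
Mass from O: 2 × 15.999 = 31.998 g/mol.
%O = 31.998 / 261.424 × 100 = 12.24%.

12.24%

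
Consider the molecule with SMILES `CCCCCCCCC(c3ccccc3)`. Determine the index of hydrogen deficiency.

Atom tally by fragment:
  CH3 → C:1 H:3
  CH2 → C:1 H:2
  CH2 → C:1 H:2
  CH2 → C:1 H:2
  CH2 → C:1 H:2
  CH2 → C:1 H:2
  CH2 → C:1 H:2
  CH2 → C:1 H:2
  CH2C6H5 → C:7 H:7
Element totals:
  C: 15
  H: 24
Molecular formula: C15H24.
DoU = (2C + 2 + N − H − X) / 2 = (2·15 + 2 + 0 − 24 − 0) / 2 = 4.

4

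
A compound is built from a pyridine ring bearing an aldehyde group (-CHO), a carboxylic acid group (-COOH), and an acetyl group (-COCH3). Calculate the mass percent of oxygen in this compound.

33.13%

Atom tally by fragment:
  pyridine ring core → C:5 H:5 N:1
  (− 3 ring H displaced by substituents)
  + CHO → C:1 H:1 O:1
  + COOH → C:1 H:1 O:2
  + COCH3 → C:2 H:3 O:1
Element totals:
  C: 9
  H: 7
  N: 1
  O: 4
Molecular formula: C9H7NO4.
Molar mass = 193.158 g/mol.
Mass from O: 4 × 15.999 = 63.996 g/mol.
%O = 63.996 / 193.158 × 100 = 33.13%.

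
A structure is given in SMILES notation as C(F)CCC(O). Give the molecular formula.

Atom tally by fragment:
  FCH2 → C:1 H:2 F:1
  CH2 → C:1 H:2
  CH2 → C:1 H:2
  CH2OH → C:1 H:3 O:1
Element totals:
  C: 4
  H: 9
  F: 1
  O: 1

C4H9FO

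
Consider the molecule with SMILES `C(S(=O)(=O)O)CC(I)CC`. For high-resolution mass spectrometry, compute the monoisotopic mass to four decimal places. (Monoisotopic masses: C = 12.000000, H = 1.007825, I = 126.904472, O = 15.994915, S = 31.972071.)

277.9474

Atom tally by fragment:
  HO3SCH2 → C:1 H:3 S:1 O:3
  CH2 → C:1 H:2
  CH(I) → C:1 H:1 I:1
  CH2 → C:1 H:2
  CH3 → C:1 H:3
Element totals:
  C: 5
  H: 11
  I: 1
  O: 3
  S: 1
Molecular formula: C5H11IO3S.
  M = 5(12.0) + 11(1.007825) + 126.904472 + 3(15.994915) + 31.972071
    = 60.000000 + 11.086075 + 126.904472 + 47.984745 + 31.972071 = 277.947363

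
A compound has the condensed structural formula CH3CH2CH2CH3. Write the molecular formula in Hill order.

Element totals:
  C: 4
  H: 10

C4H10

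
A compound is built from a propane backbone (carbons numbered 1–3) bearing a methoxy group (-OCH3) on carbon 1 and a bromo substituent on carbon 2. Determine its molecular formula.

C4H9BrO

Atom tally by fragment:
  CH3OCH2 → C:2 H:5 O:1
  CH(Br) → C:1 H:1 Br:1
  CH3 → C:1 H:3
Element totals:
  C: 4
  H: 9
  Br: 1
  O: 1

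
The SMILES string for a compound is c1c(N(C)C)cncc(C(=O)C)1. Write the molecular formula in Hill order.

Atom tally by fragment:
  pyridine ring core → C:5 H:5 N:1
  (− 2 ring H displaced by substituents)
  + N(CH3)2 → N:1 C:2 H:6
  + COCH3 → C:2 H:3 O:1
Element totals:
  C: 9
  H: 12
  N: 2
  O: 1

C9H12N2O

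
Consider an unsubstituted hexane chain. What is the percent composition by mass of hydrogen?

Atom tally by fragment:
  CH3 → C:1 H:3
  CH2 → C:1 H:2
  CH2 → C:1 H:2
  CH2 → C:1 H:2
  CH2 → C:1 H:2
  CH3 → C:1 H:3
Element totals:
  C: 6
  H: 14
Molecular formula: C6H14.
Molar mass = 86.178 g/mol.
Mass from H: 14 × 1.008 = 14.112 g/mol.
%H = 14.112 / 86.178 × 100 = 16.38%.

16.38%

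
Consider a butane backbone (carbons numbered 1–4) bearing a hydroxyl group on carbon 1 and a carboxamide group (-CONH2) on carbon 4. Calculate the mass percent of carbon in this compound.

Atom tally by fragment:
  HOCH2 → C:1 H:3 O:1
  CH2 → C:1 H:2
  CH2 → C:1 H:2
  CH2CONH2 → C:2 H:4 O:1 N:1
Element totals:
  C: 5
  H: 11
  N: 1
  O: 2
Molecular formula: C5H11NO2.
Molar mass = 117.148 g/mol.
Mass from C: 5 × 12.011 = 60.055 g/mol.
%C = 60.055 / 117.148 × 100 = 51.26%.

51.26%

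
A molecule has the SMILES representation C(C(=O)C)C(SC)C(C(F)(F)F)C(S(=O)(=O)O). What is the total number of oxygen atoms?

4

Atom tally by fragment:
  CH3COCH2 → C:3 H:5 O:1
  CH(SCH3) → C:2 H:4 S:1
  CH(CF3) → C:2 H:1 F:3
  CH2SO3H → C:1 H:3 S:1 O:3
Element totals:
  C: 8
  H: 13
  F: 3
  O: 4
  S: 2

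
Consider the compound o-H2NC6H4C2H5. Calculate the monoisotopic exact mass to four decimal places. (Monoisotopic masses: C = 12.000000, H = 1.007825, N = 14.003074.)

121.0891

Element totals:
  C: 8
  H: 11
  N: 1
Molecular formula: C8H11N.
  M = 8(12.0) + 11(1.007825) + 14.003074
    = 96.000000 + 11.086075 + 14.003074 = 121.089149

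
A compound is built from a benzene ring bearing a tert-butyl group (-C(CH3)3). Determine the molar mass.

Atom tally by fragment:
  benzene ring core → C:6 H:6
  (− 1 ring H displaced by substituents)
  + C(CH3)3 → C:4 H:9
Element totals:
  C: 10
  H: 14
Molecular formula: C10H14.
  M = 10(12.011) + 14(1.008)
    = 120.110 + 14.112 = 134.222

134.22 g/mol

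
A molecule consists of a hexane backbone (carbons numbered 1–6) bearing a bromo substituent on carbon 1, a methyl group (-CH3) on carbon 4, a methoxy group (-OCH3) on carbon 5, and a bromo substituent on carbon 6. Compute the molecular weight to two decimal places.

288.02 g/mol

Atom tally by fragment:
  BrCH2 → C:1 H:2 Br:1
  CH2 → C:1 H:2
  CH2 → C:1 H:2
  CH(CH3) → C:2 H:4
  CH(OCH3) → C:2 H:4 O:1
  CH2Br → C:1 H:2 Br:1
Element totals:
  C: 8
  H: 16
  Br: 2
  O: 1
Molecular formula: C8H16Br2O.
  M = 8(12.011) + 16(1.008) + 2(79.904) + 15.999
    = 96.088 + 16.128 + 159.808 + 15.999 = 288.023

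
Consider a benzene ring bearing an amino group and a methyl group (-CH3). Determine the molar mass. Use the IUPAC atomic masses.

Atom tally by fragment:
  benzene ring core → C:6 H:6
  (− 2 ring H displaced by substituents)
  + NH2 → N:1 H:2
  + CH3 → C:1 H:3
Element totals:
  C: 7
  H: 9
  N: 1
Molecular formula: C7H9N.
  M = 7(12.011) + 9(1.008) + 14.007
    = 84.077 + 9.072 + 14.007 = 107.156

107.16 g/mol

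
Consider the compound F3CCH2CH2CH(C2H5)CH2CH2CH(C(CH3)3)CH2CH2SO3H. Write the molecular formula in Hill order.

C15H29F3O3S

Element totals:
  C: 15
  H: 29
  F: 3
  O: 3
  S: 1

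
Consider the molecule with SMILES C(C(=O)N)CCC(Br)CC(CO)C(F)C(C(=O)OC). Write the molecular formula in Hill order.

C12H21BrFNO4

Atom tally by fragment:
  H2NOCCH2 → C:2 H:4 O:1 N:1
  CH2 → C:1 H:2
  CH2 → C:1 H:2
  CH(Br) → C:1 H:1 Br:1
  CH2 → C:1 H:2
  CH(CH2OH) → C:2 H:4 O:1
  CH(F) → C:1 H:1 F:1
  CH2COOCH3 → C:3 H:5 O:2
Element totals:
  C: 12
  H: 21
  Br: 1
  F: 1
  N: 1
  O: 4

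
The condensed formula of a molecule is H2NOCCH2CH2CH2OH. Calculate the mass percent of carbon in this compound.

46.59%

Element totals:
  C: 4
  H: 9
  N: 1
  O: 2
Molecular formula: C4H9NO2.
Molar mass = 103.121 g/mol.
Mass from C: 4 × 12.011 = 48.044 g/mol.
%C = 48.044 / 103.121 × 100 = 46.59%.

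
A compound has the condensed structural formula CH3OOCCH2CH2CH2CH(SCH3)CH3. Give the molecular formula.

C8H16O2S

Element totals:
  C: 8
  H: 16
  O: 2
  S: 1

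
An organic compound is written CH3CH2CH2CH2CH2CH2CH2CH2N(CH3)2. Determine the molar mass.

Atom tally by fragment:
  CH3 → C:1 H:3
  CH2 → C:1 H:2
  CH2 → C:1 H:2
  CH2 → C:1 H:2
  CH2 → C:1 H:2
  CH2 → C:1 H:2
  CH2 → C:1 H:2
  CH2N(CH3)2 → C:3 H:8 N:1
Element totals:
  C: 10
  H: 23
  N: 1
Molecular formula: C10H23N.
  M = 10(12.011) + 23(1.008) + 14.007
    = 120.110 + 23.184 + 14.007 = 157.301

157.30 g/mol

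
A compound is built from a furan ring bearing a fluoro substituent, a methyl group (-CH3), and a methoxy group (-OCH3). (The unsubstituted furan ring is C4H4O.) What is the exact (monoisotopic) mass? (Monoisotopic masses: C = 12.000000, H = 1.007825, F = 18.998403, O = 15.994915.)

Atom tally by fragment:
  furan ring core → C:4 H:4 O:1
  (− 3 ring H displaced by substituents)
  + F → F:1
  + CH3 → C:1 H:3
  + OCH3 → C:1 H:3 O:1
Element totals:
  C: 6
  H: 7
  F: 1
  O: 2
Molecular formula: C6H7FO2.
  M = 6(12.0) + 7(1.007825) + 18.998403 + 2(15.994915)
    = 72.000000 + 7.054775 + 18.998403 + 31.989830 = 130.043008

130.0430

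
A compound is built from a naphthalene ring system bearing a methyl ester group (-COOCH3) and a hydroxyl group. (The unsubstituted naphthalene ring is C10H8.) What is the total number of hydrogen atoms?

Atom tally by fragment:
  naphthalene ring system core → C:10 H:8
  (− 2 ring H displaced by substituents)
  + COOCH3 → C:2 H:3 O:2
  + OH → O:1 H:1
Element totals:
  C: 12
  H: 10
  O: 3

10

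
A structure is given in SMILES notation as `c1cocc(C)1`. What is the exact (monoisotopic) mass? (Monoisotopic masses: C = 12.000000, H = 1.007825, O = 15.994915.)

Atom tally by fragment:
  furan ring core → C:4 H:4 O:1
  (− 1 ring H displaced by substituents)
  + CH3 → C:1 H:3
Element totals:
  C: 5
  H: 6
  O: 1
Molecular formula: C5H6O.
  M = 5(12.0) + 6(1.007825) + 15.994915
    = 60.000000 + 6.046950 + 15.994915 = 82.041865

82.0419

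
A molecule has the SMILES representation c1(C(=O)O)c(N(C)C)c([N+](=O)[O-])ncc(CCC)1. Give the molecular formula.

Atom tally by fragment:
  pyridine ring core → C:5 H:5 N:1
  (− 4 ring H displaced by substituents)
  + COOH → C:1 H:1 O:2
  + N(CH3)2 → N:1 C:2 H:6
  + NO2 → N:1 O:2
  + CH2CH2CH3 → C:3 H:7
Element totals:
  C: 11
  H: 15
  N: 3
  O: 4

C11H15N3O4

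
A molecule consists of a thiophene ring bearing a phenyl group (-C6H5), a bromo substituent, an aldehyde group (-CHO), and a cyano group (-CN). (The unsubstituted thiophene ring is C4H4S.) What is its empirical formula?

C12H6BrNOS

Atom tally by fragment:
  thiophene ring core → C:4 H:4 S:1
  (− 4 ring H displaced by substituents)
  + C6H5 → C:6 H:5
  + Br → Br:1
  + CHO → C:1 H:1 O:1
  + CN → C:1 N:1
Element totals:
  C: 12
  H: 6
  Br: 1
  N: 1
  O: 1
  S: 1
Molecular formula: C12H6BrNOS.
gcd of subscripts (1, 12, 6, 1, 1, 1) = 1, so the empirical formula equals the molecular formula.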